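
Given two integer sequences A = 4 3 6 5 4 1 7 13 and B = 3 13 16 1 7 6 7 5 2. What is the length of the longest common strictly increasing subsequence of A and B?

For each value that appears in both, track the longest common increasing run ending there.
The best achievable length is 3; one witness is 3, 6, 7 (A-positions 2,3,7, B-positions 1,6,7).

3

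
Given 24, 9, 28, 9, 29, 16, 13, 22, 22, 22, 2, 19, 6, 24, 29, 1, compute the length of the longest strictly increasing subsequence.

Scanning left to right, the best length ending at each element is: 24→1, 9→1, 28→2, 9→1, 29→3, 16→2, 13→2, 22→3, 22→3, 22→3, 2→1, 19→3, 6→2, 24→4, 29→5, 1→1.
So the longest increasing subsequence has length 5, e.g. 9, 16, 22, 24, 29.

5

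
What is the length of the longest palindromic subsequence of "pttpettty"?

5

Using dp[i][j] = 2 + dp[i+1][j−1] if the ends match, else max(dp[i+1][j], dp[i][j−1]):
dp[1][9] = 5. A witness is ttttt at positions 2,3,6,7,8.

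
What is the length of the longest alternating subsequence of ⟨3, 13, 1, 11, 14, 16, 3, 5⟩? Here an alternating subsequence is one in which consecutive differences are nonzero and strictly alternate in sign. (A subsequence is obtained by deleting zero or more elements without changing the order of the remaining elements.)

Track the best alternating length ending on an up-step vs a down-step at each position: up/down = 1/1, 2/1, 1/3, 4/3, 4/1, 4/1, 4/5, 6/5.
The maximum over both is 6; one such subsequence is 3, 13, 1, 11, 3, 5.

6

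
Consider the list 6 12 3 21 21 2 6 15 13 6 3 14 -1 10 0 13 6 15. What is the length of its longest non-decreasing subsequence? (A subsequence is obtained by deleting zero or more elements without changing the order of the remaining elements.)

6

Scanning left to right, the best length ending at each element is: 6→1, 12→2, 3→1, 21→3, 21→4, 2→1, 6→2, 15→3, 13→3, 6→3, 3→2, 14→4, -1→1, 10→4, 0→2, 13→5, 6→4, 15→6.
So the longest non-decreasing subsequence has length 6, e.g. 6, 6, 6, 10, 13, 15.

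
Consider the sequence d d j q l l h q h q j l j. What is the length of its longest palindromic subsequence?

7

One longest palindromic subsequence is jlqhqlj (positions 3,5,8,9,10,12,13); it reads the same forward and backward, and the interval DP gives dp[1][13] = 7.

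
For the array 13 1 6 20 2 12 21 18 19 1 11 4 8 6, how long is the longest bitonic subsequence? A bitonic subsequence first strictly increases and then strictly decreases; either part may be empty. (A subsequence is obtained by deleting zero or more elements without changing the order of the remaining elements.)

8

One longest bitonic subsequence is 1, 6, 20, 21, 19, 11, 8, 6 (positions 2,3,4,7,9,11,13,14): it rises to 21 then falls. Length 8 is optimal.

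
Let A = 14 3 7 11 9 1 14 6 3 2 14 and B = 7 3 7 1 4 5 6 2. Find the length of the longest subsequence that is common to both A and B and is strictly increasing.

For each value that appears in both, track the longest common increasing run ending there.
The best achievable length is 2; one witness is 3, 7 (A-positions 2,3, B-positions 2,3).

2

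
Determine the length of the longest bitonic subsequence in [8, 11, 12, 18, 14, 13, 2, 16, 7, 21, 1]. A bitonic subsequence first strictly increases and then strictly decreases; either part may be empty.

8

One longest bitonic subsequence is 8, 11, 12, 18, 14, 13, 7, 1 (positions 1,2,3,4,5,6,9,11): it rises to 18 then falls. Length 8 is optimal.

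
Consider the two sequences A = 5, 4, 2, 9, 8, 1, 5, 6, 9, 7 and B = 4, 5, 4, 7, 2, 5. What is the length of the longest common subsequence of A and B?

A longest common subsequence is 5, 4, 2, 5 (length 4); the LCS DP confirms no longer common subsequence exists.

4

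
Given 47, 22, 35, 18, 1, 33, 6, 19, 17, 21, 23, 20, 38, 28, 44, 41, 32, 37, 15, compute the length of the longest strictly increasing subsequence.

8

Scanning left to right, the best length ending at each element is: 47→1, 22→1, 35→2, 18→1, 1→1, 33→2, 6→2, 19→3, 17→3, 21→4, 23→5, 20→4, 38→6, 28→6, 44→7, 41→7, 32→7, 37→8, 15→3.
So the longest increasing subsequence has length 8, e.g. 1, 6, 19, 21, 23, 28, 32, 37.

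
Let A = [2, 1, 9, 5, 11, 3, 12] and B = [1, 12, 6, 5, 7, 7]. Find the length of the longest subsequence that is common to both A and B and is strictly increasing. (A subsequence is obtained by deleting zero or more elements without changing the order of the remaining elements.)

A longest common strictly increasing subsequence is 1, 12 (length 2); it appears in order in both A and B, and no longer such subsequence exists.

2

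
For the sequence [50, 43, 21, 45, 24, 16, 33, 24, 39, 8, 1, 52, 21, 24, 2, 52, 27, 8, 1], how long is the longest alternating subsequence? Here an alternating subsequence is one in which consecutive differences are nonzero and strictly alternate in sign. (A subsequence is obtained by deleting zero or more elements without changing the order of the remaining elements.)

A longest alternating subsequence is 50, 43, 45, 24, 33, 24, 39, 8, 52, 21, 24, 2, 52, 27 (positions 1,2,4,5,7,8,9,10,12,13,14,15,16,17); its 13 consecutive differences strictly alternate in sign, and length 14 is optimal.

14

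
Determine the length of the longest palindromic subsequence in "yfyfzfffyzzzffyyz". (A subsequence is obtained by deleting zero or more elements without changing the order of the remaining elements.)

11

Using dp[i][j] = 2 + dp[i+1][j−1] if the ends match, else max(dp[i+1][j], dp[i][j−1]):
dp[1][17] = 11. A witness is yyffzzzffyy at positions 1,3,4,6,10,11,12,13,14,15,16.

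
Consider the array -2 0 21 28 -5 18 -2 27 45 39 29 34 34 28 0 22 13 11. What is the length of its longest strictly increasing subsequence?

6

Let dp[i] be the longest increasing subsequence ending at position i. Then dp = [1, 2, 3, 4, 1, 3, 2, 4, 5, 5, 5, 6, 6, 5, 3, 4, 4, 4].
The maximum is 6; one witness is -2, 0, 21, 28, 29, 34 at positions 1,2,3,4,11,12.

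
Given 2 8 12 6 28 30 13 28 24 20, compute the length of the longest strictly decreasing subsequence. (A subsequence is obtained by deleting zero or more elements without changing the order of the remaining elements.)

Let dp[i] be the longest decreasing subsequence ending at position i. Then dp = [1, 1, 1, 2, 1, 1, 2, 2, 3, 4].
The maximum is 4; one witness is 30, 28, 24, 20 at positions 6,8,9,10.

4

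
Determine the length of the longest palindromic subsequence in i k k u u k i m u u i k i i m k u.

9

One longest palindromic subsequence is ukmiiimku (positions 4,6,8,11,13,14,15,16,17); it reads the same forward and backward, and the interval DP gives dp[1][17] = 9.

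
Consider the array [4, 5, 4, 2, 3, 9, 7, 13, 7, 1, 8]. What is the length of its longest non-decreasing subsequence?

5

Let dp[i] be the longest non-decreasing subsequence ending at position i. Then dp = [1, 2, 2, 1, 2, 3, 3, 4, 4, 1, 5].
The maximum is 5; one witness is 4, 5, 7, 7, 8 at positions 1,2,7,9,11.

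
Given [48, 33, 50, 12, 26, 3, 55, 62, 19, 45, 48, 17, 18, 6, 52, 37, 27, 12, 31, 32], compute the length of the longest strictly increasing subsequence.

6

Scanning left to right, the best length ending at each element is: 48→1, 33→1, 50→2, 12→1, 26→2, 3→1, 55→3, 62→4, 19→2, 45→3, 48→4, 17→2, 18→3, 6→2, 52→5, 37→4, 27→4, 12→3, 31→5, 32→6.
So the longest increasing subsequence has length 6, e.g. 12, 17, 18, 27, 31, 32.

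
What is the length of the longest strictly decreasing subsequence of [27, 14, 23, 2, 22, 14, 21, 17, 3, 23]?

Scanning left to right, the best length ending at each element is: 27→1, 14→2, 23→2, 2→3, 22→3, 14→4, 21→4, 17→5, 3→6, 23→2.
So the longest decreasing subsequence has length 6, e.g. 27, 23, 22, 21, 17, 3.

6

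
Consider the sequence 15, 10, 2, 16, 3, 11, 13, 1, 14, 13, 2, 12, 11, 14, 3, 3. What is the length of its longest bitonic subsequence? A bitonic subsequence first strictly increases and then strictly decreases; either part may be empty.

9

One longest bitonic subsequence is 2, 3, 11, 13, 14, 13, 12, 11, 3 (positions 3,5,6,7,9,10,12,13,16): it rises to 14 then falls. Length 9 is optimal.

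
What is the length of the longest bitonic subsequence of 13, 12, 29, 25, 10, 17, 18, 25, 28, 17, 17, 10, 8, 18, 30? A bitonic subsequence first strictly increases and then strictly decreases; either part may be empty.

8

One longest bitonic subsequence is 13, 17, 18, 25, 28, 17, 10, 8 (positions 1,6,7,8,9,11,12,13): it rises to 28 then falls. Length 8 is optimal.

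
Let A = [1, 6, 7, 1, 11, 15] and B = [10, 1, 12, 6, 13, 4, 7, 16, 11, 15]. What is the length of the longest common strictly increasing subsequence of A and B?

A longest common strictly increasing subsequence is 1, 6, 7, 11, 15 (length 5); it appears in order in both A and B, and no longer such subsequence exists.

5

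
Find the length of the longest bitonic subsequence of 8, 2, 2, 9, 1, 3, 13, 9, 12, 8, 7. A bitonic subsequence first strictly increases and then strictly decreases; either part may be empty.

6

One longest bitonic subsequence is 8, 9, 13, 12, 8, 7 (positions 1,4,7,9,10,11): it rises to 13 then falls. Length 6 is optimal.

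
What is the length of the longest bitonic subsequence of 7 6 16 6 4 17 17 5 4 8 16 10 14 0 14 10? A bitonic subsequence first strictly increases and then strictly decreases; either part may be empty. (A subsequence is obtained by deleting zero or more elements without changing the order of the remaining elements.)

One longest bitonic subsequence is 7, 16, 6, 5, 4, 0 (positions 1,3,4,8,9,14): it rises to 16 then falls. Length 6 is optimal.

6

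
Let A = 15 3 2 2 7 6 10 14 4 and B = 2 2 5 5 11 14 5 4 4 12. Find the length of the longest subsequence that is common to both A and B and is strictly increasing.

A longest common strictly increasing subsequence is 2, 14 (length 2); it appears in order in both A and B, and no longer such subsequence exists.

2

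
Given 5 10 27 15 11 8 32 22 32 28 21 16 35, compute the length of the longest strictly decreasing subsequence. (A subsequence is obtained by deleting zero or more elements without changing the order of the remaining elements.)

4

Let dp[i] be the longest decreasing subsequence ending at position i. Then dp = [1, 1, 1, 2, 3, 4, 1, 2, 1, 2, 3, 4, 1].
The maximum is 4; one witness is 27, 15, 11, 8 at positions 3,4,5,6.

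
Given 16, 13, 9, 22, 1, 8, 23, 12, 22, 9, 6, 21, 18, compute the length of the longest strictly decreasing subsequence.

Scanning left to right, the best length ending at each element is: 16→1, 13→2, 9→3, 22→1, 1→4, 8→4, 23→1, 12→3, 22→2, 9→4, 6→5, 21→3, 18→4.
So the longest decreasing subsequence has length 5, e.g. 16, 13, 9, 8, 6.

5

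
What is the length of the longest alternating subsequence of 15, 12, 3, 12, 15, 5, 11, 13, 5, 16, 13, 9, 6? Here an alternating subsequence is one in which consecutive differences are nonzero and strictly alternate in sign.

A longest alternating subsequence is 15, 3, 12, 5, 11, 5, 16, 13 (positions 1,3,4,6,7,9,10,11); its 7 consecutive differences strictly alternate in sign, and length 8 is optimal.

8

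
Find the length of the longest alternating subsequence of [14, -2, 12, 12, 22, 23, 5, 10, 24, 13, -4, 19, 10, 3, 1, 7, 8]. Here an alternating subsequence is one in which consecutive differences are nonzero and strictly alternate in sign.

Track the best alternating length ending on an up-step vs a down-step at each position: up/down = 1/1, 1/2, 3/2, 3/2, 3/1, 3/1, 3/4, 5/4, 5/1, 5/6, 1/6, 7/6, 7/8, 7/8, 7/8, 9/8, 9/8.
The maximum over both is 9; one such subsequence is 14, -2, 12, 5, 24, 13, 19, 3, 7.

9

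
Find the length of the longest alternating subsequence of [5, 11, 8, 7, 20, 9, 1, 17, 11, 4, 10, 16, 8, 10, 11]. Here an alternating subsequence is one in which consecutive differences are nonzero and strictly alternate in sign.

10

A longest alternating subsequence is 5, 11, 8, 20, 9, 17, 4, 10, 8, 10 (positions 1,2,3,5,6,8,10,11,13,14); its 9 consecutive differences strictly alternate in sign, and length 10 is optimal.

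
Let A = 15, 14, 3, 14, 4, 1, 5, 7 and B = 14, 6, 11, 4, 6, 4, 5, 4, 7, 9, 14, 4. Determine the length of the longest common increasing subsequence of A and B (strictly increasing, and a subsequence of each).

A longest common strictly increasing subsequence is 4, 5, 7 (length 3); it appears in order in both A and B, and no longer such subsequence exists.

3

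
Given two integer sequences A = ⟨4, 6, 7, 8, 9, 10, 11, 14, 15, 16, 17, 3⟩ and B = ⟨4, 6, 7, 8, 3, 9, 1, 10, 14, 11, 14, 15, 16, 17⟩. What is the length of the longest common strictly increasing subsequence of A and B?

11

For each value that appears in both, track the longest common increasing run ending there.
The best achievable length is 11; one witness is 4, 6, 7, 8, 9, 10, 11, 14, 15, 16, 17 (A-positions 1,2,3,4,5,6,7,8,9,10,11, B-positions 1,2,3,4,6,8,10,11,12,13,14).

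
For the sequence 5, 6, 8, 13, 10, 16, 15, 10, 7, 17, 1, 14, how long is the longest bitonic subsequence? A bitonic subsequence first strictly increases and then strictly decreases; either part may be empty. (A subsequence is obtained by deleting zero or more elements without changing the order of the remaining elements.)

9

One longest bitonic subsequence is 5, 6, 8, 13, 16, 15, 10, 7, 1 (positions 1,2,3,4,6,7,8,9,11): it rises to 16 then falls. Length 9 is optimal.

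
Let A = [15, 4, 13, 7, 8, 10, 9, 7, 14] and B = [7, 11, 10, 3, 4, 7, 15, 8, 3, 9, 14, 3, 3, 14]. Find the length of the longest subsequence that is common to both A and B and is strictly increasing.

For each value that appears in both, track the longest common increasing run ending there.
The best achievable length is 5; one witness is 4, 7, 8, 9, 14 (A-positions 2,4,5,7,9, B-positions 5,6,8,10,11).

5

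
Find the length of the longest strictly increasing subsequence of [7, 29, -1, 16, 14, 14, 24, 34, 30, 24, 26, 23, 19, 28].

Let dp[i] be the longest increasing subsequence ending at position i. Then dp = [1, 2, 1, 2, 2, 2, 3, 4, 4, 3, 4, 3, 3, 5].
The maximum is 5; one witness is 7, 16, 24, 26, 28 at positions 1,4,7,11,14.

5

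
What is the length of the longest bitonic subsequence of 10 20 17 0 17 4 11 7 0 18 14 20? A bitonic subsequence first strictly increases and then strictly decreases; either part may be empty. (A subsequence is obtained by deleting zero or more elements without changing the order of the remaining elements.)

One longest bitonic subsequence is 10, 20, 17, 11, 7, 0 (positions 1,2,5,7,8,9): it rises to 20 then falls. Length 6 is optimal.

6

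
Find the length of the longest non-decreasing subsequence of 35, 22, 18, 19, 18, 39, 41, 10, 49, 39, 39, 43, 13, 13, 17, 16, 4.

Let dp[i] be the longest non-decreasing subsequence ending at position i. Then dp = [1, 1, 1, 2, 2, 3, 4, 1, 5, 4, 5, 6, 2, 3, 4, 4, 1].
The maximum is 6; one witness is 18, 19, 39, 39, 39, 43 at positions 3,4,6,10,11,12.

6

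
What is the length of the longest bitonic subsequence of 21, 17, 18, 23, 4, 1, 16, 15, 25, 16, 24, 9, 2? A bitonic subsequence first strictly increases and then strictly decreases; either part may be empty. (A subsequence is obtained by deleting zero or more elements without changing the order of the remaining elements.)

7

Let inc[i] be the LIS ending at i and dec[i] the longest strictly decreasing subsequence starting at i. inc = [1, 1, 2, 3, 1, 1, 2, 2, 4, 3, 4, 2, 2], dec = [6, 5, 5, 5, 2, 1, 4, 3, 4, 3, 3, 2, 1].
max_i inc[i]+dec[i]−1 = 7, with one witness 17, 18, 23, 16, 15, 9, 2.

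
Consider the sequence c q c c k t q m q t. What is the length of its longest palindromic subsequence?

5

One longest palindromic subsequence is tqmqt (positions 6,7,8,9,10); it reads the same forward and backward, and the interval DP gives dp[1][10] = 5.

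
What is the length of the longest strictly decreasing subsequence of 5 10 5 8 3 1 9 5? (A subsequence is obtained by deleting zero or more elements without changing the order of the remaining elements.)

4

Scanning left to right, the best length ending at each element is: 5→1, 10→1, 5→2, 8→2, 3→3, 1→4, 9→2, 5→3.
So the longest decreasing subsequence has length 4, e.g. 10, 5, 3, 1.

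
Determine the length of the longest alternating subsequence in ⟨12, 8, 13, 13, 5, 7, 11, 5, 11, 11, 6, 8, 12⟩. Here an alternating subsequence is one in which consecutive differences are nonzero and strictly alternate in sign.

Track the best alternating length ending on an up-step vs a down-step at each position: up/down = 1/1, 1/2, 3/1, 3/1, 1/4, 5/4, 5/4, 1/6, 7/4, 7/4, 7/8, 9/8, 9/4.
The maximum over both is 9; one such subsequence is 12, 8, 13, 5, 7, 5, 11, 6, 8.

9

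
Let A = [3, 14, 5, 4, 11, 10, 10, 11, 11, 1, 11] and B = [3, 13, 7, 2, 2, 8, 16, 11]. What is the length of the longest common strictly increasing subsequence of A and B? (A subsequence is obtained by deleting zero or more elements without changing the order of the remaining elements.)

For each value that appears in both, track the longest common increasing run ending there.
The best achievable length is 2; one witness is 3, 11 (A-positions 1,5, B-positions 1,8).

2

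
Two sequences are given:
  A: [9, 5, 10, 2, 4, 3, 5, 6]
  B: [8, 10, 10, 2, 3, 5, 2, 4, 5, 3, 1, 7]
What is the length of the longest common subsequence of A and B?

4

Backtracking the LCS table gives one alignment: 5 (A2,B6) → 2 (A4,B7) → 4 (A5,B8) → 3 (A6,B10).
So the longest common subsequence has length 4.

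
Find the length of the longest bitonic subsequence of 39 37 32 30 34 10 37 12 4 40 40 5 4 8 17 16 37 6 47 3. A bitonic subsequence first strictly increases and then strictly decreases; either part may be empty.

8

One longest bitonic subsequence is 39, 37, 32, 30, 17, 16, 6, 3 (positions 1,2,3,4,15,16,18,20): it rises to 39 then falls. Length 8 is optimal.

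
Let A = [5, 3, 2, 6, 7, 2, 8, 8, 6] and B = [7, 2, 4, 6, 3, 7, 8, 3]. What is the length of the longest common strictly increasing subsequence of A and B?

4

A longest common strictly increasing subsequence is 2, 6, 7, 8 (length 4); it appears in order in both A and B, and no longer such subsequence exists.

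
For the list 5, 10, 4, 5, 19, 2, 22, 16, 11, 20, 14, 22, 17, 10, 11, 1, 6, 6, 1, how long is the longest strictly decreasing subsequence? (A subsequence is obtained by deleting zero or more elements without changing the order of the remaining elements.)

6

One longest decreasing subsequence is 19, 16, 11, 10, 6, 1 (positions 5,8,9,14,17,19), of length 6; no longer one exists.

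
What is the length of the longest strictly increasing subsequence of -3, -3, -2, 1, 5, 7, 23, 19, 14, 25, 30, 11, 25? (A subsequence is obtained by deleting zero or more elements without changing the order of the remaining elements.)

Scanning left to right, the best length ending at each element is: -3→1, -3→1, -2→2, 1→3, 5→4, 7→5, 23→6, 19→6, 14→6, 25→7, 30→8, 11→6, 25→7.
So the longest increasing subsequence has length 8, e.g. -3, -2, 1, 5, 7, 23, 25, 30.

8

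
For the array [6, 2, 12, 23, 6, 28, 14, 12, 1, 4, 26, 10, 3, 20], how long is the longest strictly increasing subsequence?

One longest increasing subsequence is 6, 12, 23, 28 (positions 1,3,4,6), of length 4; no longer one exists.

4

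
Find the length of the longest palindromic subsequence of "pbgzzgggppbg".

6

Using dp[i][j] = 2 + dp[i+1][j−1] if the ends match, else max(dp[i+1][j], dp[i][j−1]):
dp[1][12] = 6. A witness is bggggb at positions 2,3,6,7,8,11.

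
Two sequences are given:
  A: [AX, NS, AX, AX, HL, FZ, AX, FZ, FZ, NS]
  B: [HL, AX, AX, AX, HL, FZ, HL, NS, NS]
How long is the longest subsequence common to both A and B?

Backtracking the LCS table gives one alignment: AX (A1,B2) → AX (A3,B3) → AX (A4,B4) → HL (A5,B5) → FZ (A6,B6) → NS (A10,B9).
So the longest common subsequence has length 6.

6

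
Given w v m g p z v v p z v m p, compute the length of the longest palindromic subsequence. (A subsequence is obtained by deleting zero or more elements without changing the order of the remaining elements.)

Using dp[i][j] = 2 + dp[i+1][j−1] if the ends match, else max(dp[i+1][j], dp[i][j−1]):
dp[1][13] = 6. A witness is pzvvzp at positions 5,6,7,8,10,13.

6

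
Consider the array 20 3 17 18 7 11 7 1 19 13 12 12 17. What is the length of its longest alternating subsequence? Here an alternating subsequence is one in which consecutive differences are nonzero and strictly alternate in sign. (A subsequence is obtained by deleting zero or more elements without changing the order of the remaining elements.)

Track the best alternating length ending on an up-step vs a down-step at each position: up/down = 1/1, 1/2, 3/2, 3/2, 3/4, 5/4, 3/6, 1/6, 7/2, 7/8, 7/8, 7/8, 9/8.
The maximum over both is 9; one such subsequence is 20, 3, 17, 7, 11, 7, 19, 13, 17.

9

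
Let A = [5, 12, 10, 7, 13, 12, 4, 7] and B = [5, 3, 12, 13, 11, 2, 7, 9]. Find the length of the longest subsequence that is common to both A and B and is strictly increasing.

For each value that appears in both, track the longest common increasing run ending there.
The best achievable length is 3; one witness is 5, 12, 13 (A-positions 1,2,5, B-positions 1,3,4).

3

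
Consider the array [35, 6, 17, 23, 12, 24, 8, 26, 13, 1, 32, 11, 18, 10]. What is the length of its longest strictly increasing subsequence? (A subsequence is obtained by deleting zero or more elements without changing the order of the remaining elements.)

Scanning left to right, the best length ending at each element is: 35→1, 6→1, 17→2, 23→3, 12→2, 24→4, 8→2, 26→5, 13→3, 1→1, 32→6, 11→3, 18→4, 10→3.
So the longest increasing subsequence has length 6, e.g. 6, 17, 23, 24, 26, 32.

6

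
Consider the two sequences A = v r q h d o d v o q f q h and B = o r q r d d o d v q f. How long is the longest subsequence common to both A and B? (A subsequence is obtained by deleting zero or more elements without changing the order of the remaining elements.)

8

Backtracking the LCS table gives one alignment: r (A2,B2) → q (A3,B3) → d (A5,B6) → o (A6,B7) → d (A7,B8) → v (A8,B9) → q (A10,B10) → f (A11,B11).
So the longest common subsequence has length 8.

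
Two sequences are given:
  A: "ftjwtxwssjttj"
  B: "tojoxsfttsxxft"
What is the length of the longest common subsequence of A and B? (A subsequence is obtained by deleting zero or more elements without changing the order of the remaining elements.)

Backtracking the LCS table gives one alignment: t (A2,B1) → j (A3,B3) → x (A6,B5) → s (A8,B6) → s (A9,B10) → t (A12,B14).
So the longest common subsequence has length 6.

6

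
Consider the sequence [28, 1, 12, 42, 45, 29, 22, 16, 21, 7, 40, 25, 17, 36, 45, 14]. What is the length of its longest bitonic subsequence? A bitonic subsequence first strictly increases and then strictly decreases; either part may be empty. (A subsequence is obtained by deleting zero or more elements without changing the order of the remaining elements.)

Let inc[i] be the LIS ending at i and dec[i] the longest strictly decreasing subsequence starting at i. inc = [1, 1, 2, 3, 4, 3, 3, 3, 4, 2, 5, 5, 4, 6, 7, 3], dec = [5, 1, 2, 6, 6, 5, 4, 2, 3, 1, 4, 3, 2, 2, 2, 1].
max_i inc[i]+dec[i]−1 = 9, with one witness 1, 12, 42, 45, 29, 22, 21, 17, 14.

9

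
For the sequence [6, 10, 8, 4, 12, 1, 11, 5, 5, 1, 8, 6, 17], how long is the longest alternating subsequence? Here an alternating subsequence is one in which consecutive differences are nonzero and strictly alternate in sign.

10

Track the best alternating length ending on an up-step vs a down-step at each position: up/down = 1/1, 2/1, 2/3, 1/3, 4/1, 1/5, 6/5, 6/7, 6/7, 1/7, 8/7, 8/9, 10/1.
The maximum over both is 10; one such subsequence is 6, 10, 8, 12, 1, 11, 5, 8, 6, 17.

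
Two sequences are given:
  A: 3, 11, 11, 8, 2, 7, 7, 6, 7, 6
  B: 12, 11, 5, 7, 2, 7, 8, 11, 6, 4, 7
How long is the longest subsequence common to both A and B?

Backtracking the LCS table gives one alignment: 11 (A2,B2) → 2 (A5,B5) → 7 (A6,B6) → 6 (A8,B9) → 7 (A9,B11).
So the longest common subsequence has length 5.

5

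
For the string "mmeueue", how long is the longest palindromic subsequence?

Using dp[i][j] = 2 + dp[i+1][j−1] if the ends match, else max(dp[i+1][j], dp[i][j−1]):
dp[1][7] = 5. A witness is eueue at positions 3,4,5,6,7.

5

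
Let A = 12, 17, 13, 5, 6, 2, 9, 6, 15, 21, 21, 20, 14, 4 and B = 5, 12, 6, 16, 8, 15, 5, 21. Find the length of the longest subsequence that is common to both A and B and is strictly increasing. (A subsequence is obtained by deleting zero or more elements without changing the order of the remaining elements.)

4

A longest common strictly increasing subsequence is 5, 6, 15, 21 (length 4); it appears in order in both A and B, and no longer such subsequence exists.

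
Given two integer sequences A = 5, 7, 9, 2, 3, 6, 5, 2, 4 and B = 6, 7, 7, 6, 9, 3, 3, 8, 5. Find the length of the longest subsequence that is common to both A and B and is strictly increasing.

2

For each value that appears in both, track the longest common increasing run ending there.
The best achievable length is 2; one witness is 7, 9 (A-positions 2,3, B-positions 2,5).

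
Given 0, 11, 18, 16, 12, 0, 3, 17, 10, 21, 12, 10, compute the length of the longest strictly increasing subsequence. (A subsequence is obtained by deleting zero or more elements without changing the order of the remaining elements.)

Let dp[i] be the longest increasing subsequence ending at position i. Then dp = [1, 2, 3, 3, 3, 1, 2, 4, 3, 5, 4, 3].
The maximum is 5; one witness is 0, 11, 16, 17, 21 at positions 1,2,4,8,10.

5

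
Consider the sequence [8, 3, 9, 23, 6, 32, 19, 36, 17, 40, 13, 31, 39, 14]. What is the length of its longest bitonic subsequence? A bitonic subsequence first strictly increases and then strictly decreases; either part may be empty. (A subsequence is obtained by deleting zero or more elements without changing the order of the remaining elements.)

One longest bitonic subsequence is 8, 9, 23, 32, 36, 40, 39, 14 (positions 1,3,4,6,8,10,13,14): it rises to 40 then falls. Length 8 is optimal.

8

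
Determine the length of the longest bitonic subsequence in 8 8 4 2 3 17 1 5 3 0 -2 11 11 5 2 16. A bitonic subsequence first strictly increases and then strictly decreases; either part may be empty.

7

Let inc[i] be the LIS ending at i and dec[i] the longest strictly decreasing subsequence starting at i. inc = [1, 1, 1, 1, 2, 3, 1, 3, 2, 1, 1, 4, 4, 3, 2, 5], dec = [6, 6, 5, 4, 4, 5, 3, 4, 3, 2, 1, 3, 3, 2, 1, 1].
max_i inc[i]+dec[i]−1 = 7, with one witness 2, 3, 17, 5, 3, 0, -2.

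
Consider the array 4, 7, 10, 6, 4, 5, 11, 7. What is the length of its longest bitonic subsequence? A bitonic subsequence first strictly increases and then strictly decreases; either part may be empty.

5

Let inc[i] be the LIS ending at i and dec[i] the longest strictly decreasing subsequence starting at i. inc = [1, 2, 3, 2, 1, 2, 4, 3], dec = [1, 3, 3, 2, 1, 1, 2, 1].
max_i inc[i]+dec[i]−1 = 5, with one witness 4, 7, 10, 6, 5.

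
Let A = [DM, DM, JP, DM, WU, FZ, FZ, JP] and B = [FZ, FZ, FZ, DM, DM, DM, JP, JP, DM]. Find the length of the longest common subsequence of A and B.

4

A longest common subsequence is DM, DM, JP, DM (length 4); the LCS DP confirms no longer common subsequence exists.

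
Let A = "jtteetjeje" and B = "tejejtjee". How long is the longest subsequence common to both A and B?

Backtracking the LCS table gives one alignment: t (A3,B1) → e (A4,B2) → e (A5,B4) → t (A6,B6) → j (A7,B7) → e (A8,B8) → e (A10,B9).
So the longest common subsequence has length 7.

7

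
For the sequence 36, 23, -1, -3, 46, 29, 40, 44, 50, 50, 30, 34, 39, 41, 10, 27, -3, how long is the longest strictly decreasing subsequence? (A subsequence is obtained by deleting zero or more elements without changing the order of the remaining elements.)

Scanning left to right, the best length ending at each element is: 36→1, 23→2, -1→3, -3→4, 46→1, 29→2, 40→2, 44→2, 50→1, 50→1, 30→3, 34→3, 39→3, 41→3, 10→4, 27→4, -3→5.
So the longest decreasing subsequence has length 5, e.g. 46, 40, 30, 10, -3.

5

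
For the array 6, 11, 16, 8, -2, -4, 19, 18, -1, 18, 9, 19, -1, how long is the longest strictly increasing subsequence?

5

Let dp[i] be the longest increasing subsequence ending at position i. Then dp = [1, 2, 3, 2, 1, 1, 4, 4, 2, 4, 3, 5, 2].
The maximum is 5; one witness is 6, 11, 16, 18, 19 at positions 1,2,3,8,12.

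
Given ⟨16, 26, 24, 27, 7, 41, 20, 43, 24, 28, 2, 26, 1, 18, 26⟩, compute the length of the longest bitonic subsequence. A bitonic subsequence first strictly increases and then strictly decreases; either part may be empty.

One longest bitonic subsequence is 16, 26, 27, 41, 43, 28, 26, 18 (positions 1,2,4,6,8,10,12,14): it rises to 43 then falls. Length 8 is optimal.

8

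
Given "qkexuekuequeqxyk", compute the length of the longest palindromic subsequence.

9

Using dp[i][j] = 2 + dp[i+1][j−1] if the ends match, else max(dp[i+1][j], dp[i][j−1]):
dp[1][16] = 9. A witness is kxeuquexk at positions 2,4,6,8,10,11,12,14,16.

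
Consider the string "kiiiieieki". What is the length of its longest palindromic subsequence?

7

One longest palindromic subsequence is kiiiiik (positions 1,2,3,4,5,7,9); it reads the same forward and backward, and the interval DP gives dp[1][10] = 7.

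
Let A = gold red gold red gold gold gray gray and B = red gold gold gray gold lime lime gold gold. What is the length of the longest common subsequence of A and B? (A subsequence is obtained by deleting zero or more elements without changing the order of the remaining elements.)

4

A longest common subsequence is gold, gold, gold, gold (length 4); the LCS DP confirms no longer common subsequence exists.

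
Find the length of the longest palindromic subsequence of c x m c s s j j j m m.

Using dp[i][j] = 2 + dp[i+1][j−1] if the ends match, else max(dp[i+1][j], dp[i][j−1]):
dp[1][11] = 5. A witness is mjjjm at positions 3,7,8,9,11.

5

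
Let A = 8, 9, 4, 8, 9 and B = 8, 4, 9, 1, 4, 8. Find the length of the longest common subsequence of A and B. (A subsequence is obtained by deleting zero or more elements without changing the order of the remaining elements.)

A longest common subsequence is 8, 9, 4, 8 (length 4); the LCS DP confirms no longer common subsequence exists.

4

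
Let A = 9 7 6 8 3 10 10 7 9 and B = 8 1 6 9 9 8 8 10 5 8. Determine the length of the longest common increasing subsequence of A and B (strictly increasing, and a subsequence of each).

For each value that appears in both, track the longest common increasing run ending there.
The best achievable length is 3; one witness is 6, 8, 10 (A-positions 3,4,6, B-positions 3,6,8).

3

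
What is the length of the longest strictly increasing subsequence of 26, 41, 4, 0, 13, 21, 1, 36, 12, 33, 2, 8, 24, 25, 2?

Let dp[i] be the longest increasing subsequence ending at position i. Then dp = [1, 2, 1, 1, 2, 3, 2, 4, 3, 4, 3, 4, 5, 6, 3].
The maximum is 6; one witness is 0, 1, 2, 8, 24, 25 at positions 4,7,11,12,13,14.

6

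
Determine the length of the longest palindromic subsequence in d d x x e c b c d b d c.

One longest palindromic subsequence is ddcbcdd (positions 1,2,6,7,8,9,11); it reads the same forward and backward, and the interval DP gives dp[1][12] = 7.

7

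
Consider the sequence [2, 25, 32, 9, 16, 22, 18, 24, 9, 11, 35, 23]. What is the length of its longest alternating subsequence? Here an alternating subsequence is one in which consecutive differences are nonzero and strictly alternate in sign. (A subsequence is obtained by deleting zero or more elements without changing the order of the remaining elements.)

9

Track the best alternating length ending on an up-step vs a down-step at each position: up/down = 1/1, 2/1, 2/1, 2/3, 4/3, 4/3, 4/5, 6/3, 2/7, 8/7, 8/1, 8/9.
The maximum over both is 9; one such subsequence is 2, 25, 9, 22, 18, 24, 9, 35, 23.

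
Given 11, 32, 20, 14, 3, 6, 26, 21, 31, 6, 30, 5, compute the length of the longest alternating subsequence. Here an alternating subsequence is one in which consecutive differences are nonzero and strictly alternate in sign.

9

A longest alternating subsequence is 11, 32, 20, 26, 21, 31, 6, 30, 5 (positions 1,2,3,7,8,9,10,11,12); its 8 consecutive differences strictly alternate in sign, and length 9 is optimal.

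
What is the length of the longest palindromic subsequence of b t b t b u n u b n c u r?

One longest palindromic subsequence is unbnu (positions 6,7,9,10,12); it reads the same forward and backward, and the interval DP gives dp[1][13] = 5.

5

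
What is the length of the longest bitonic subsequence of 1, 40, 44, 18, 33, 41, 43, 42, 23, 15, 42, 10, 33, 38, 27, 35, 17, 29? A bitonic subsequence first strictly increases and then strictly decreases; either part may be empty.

One longest bitonic subsequence is 1, 18, 33, 41, 43, 42, 38, 35, 29 (positions 1,4,5,6,7,11,14,16,18): it rises to 43 then falls. Length 9 is optimal.

9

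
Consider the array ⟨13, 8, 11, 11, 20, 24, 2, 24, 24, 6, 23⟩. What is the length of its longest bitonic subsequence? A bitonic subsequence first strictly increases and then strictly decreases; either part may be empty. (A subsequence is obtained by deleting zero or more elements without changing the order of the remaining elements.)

Let inc[i] be the LIS ending at i and dec[i] the longest strictly decreasing subsequence starting at i. inc = [1, 1, 2, 2, 3, 4, 1, 4, 4, 2, 4], dec = [3, 2, 2, 2, 2, 2, 1, 2, 2, 1, 1].
max_i inc[i]+dec[i]−1 = 5, with one witness 8, 11, 20, 24, 23.

5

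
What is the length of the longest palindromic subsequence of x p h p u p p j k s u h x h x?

Using dp[i][j] = 2 + dp[i+1][j−1] if the ends match, else max(dp[i+1][j], dp[i][j−1]):
dp[1][15] = 8. A witness is xhuppuhx at positions 1,3,5,6,7,11,14,15.

8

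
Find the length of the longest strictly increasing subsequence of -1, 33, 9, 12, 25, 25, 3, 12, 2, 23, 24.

Let dp[i] be the longest increasing subsequence ending at position i. Then dp = [1, 2, 2, 3, 4, 4, 2, 3, 2, 4, 5].
The maximum is 5; one witness is -1, 9, 12, 23, 24 at positions 1,3,4,10,11.

5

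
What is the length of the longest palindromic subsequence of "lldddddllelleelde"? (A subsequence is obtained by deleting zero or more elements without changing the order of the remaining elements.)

9

One longest palindromic subsequence is lldddddll (positions 1,2,3,4,5,6,7,12,15); it reads the same forward and backward, and the interval DP gives dp[1][17] = 9.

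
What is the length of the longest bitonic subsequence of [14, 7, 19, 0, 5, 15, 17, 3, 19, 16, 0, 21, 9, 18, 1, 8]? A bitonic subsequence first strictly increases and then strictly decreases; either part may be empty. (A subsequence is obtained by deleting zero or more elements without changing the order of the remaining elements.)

8

One longest bitonic subsequence is 0, 5, 15, 17, 19, 16, 9, 8 (positions 4,5,6,7,9,10,13,16): it rises to 19 then falls. Length 8 is optimal.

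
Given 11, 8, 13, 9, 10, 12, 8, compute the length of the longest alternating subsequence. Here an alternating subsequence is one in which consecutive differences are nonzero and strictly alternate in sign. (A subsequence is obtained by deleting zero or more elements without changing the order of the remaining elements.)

6

A longest alternating subsequence is 11, 8, 13, 9, 10, 8 (positions 1,2,3,4,5,7); its 5 consecutive differences strictly alternate in sign, and length 6 is optimal.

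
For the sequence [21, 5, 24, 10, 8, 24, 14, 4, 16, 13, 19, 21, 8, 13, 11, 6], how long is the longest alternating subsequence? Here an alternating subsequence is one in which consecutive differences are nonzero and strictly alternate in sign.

Track the best alternating length ending on an up-step vs a down-step at each position: up/down = 1/1, 1/2, 3/1, 3/4, 3/4, 5/1, 5/6, 1/6, 7/6, 7/8, 9/6, 9/6, 7/10, 11/10, 11/12, 7/12.
The maximum over both is 12; one such subsequence is 21, 5, 24, 10, 24, 14, 16, 13, 19, 8, 13, 11.

12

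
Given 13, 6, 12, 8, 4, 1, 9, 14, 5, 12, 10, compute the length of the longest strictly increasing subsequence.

4

Let dp[i] be the longest increasing subsequence ending at position i. Then dp = [1, 1, 2, 2, 1, 1, 3, 4, 2, 4, 4].
The maximum is 4; one witness is 6, 8, 9, 14 at positions 2,4,7,8.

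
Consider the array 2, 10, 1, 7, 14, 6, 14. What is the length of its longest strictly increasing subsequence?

3

Scanning left to right, the best length ending at each element is: 2→1, 10→2, 1→1, 7→2, 14→3, 6→2, 14→3.
So the longest increasing subsequence has length 3, e.g. 2, 10, 14.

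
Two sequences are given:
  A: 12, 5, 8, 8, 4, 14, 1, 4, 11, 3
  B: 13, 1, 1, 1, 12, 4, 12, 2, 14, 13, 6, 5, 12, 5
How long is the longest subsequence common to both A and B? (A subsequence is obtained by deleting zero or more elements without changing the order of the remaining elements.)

3

A longest common subsequence is 12, 4, 14 (length 3); the LCS DP confirms no longer common subsequence exists.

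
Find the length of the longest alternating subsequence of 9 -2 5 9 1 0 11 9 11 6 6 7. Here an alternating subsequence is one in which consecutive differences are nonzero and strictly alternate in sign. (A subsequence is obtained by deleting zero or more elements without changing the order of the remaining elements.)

9

Track the best alternating length ending on an up-step vs a down-step at each position: up/down = 1/1, 1/2, 3/2, 3/1, 3/4, 3/4, 5/1, 5/6, 7/1, 5/8, 5/8, 9/8.
The maximum over both is 9; one such subsequence is 9, -2, 5, 1, 11, 9, 11, 6, 7.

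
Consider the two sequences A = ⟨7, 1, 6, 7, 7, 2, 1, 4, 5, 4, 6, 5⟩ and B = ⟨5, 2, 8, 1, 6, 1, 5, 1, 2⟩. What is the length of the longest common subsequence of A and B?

A longest common subsequence is 1, 6, 1, 5 (length 4); the LCS DP confirms no longer common subsequence exists.

4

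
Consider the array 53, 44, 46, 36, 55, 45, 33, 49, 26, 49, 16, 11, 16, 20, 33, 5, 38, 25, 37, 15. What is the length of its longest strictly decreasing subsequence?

8

Let dp[i] be the longest decreasing subsequence ending at position i. Then dp = [1, 2, 2, 3, 1, 3, 4, 2, 5, 2, 6, 7, 6, 6, 4, 8, 4, 6, 5, 7].
The maximum is 8; one witness is 53, 44, 36, 33, 26, 16, 11, 5 at positions 1,2,4,7,9,11,12,16.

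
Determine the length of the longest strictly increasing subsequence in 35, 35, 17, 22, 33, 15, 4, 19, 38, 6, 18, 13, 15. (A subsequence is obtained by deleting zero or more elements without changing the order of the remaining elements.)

4

One longest increasing subsequence is 17, 22, 33, 38 (positions 3,4,5,9), of length 4; no longer one exists.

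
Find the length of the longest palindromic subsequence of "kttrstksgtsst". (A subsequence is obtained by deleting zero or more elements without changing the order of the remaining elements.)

7

One longest palindromic subsequence is tsstsst (positions 2,5,8,10,11,12,13); it reads the same forward and backward, and the interval DP gives dp[1][13] = 7.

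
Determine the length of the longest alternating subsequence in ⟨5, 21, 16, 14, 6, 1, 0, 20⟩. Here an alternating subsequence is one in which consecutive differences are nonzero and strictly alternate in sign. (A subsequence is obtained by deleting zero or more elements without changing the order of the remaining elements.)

A longest alternating subsequence is 5, 21, 16, 20 (positions 1,2,3,8); its 3 consecutive differences strictly alternate in sign, and length 4 is optimal.

4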